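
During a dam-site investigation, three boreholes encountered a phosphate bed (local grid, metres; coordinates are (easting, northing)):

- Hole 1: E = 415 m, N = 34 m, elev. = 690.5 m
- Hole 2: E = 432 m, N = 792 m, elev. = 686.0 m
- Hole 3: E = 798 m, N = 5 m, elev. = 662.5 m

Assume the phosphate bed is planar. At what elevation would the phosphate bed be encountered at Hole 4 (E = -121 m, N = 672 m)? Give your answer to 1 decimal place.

Two edge vectors: Hole 1→Hole 2 = (17, 758, -4.5), Hole 1→Hole 3 = (383, -29, -28).
Normal n = (Hole 1→Hole 2) × (Hole 1→Hole 3) = (-21354.5, -1247.5, -290807).
So ∂z/∂E = −n_x/n_z = −0.07343 and ∂z/∂N = −n_y/n_z = −0.00429.
Intercept c from Hole 1: 690.5 + 30.47 + 0.15 = 721.12.
At (-121, 672): z = 8.9 − 2.9 + 721.12 = 727.1 m.

727.1 m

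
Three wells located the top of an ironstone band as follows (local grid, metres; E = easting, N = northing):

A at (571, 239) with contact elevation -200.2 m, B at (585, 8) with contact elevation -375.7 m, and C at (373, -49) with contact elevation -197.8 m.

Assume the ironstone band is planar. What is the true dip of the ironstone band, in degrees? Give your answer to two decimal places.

51.14°

Let the plane be z = a·E + b·N + c.
B−A: 14a − 231b = −175.5;  C−A: −198a − 288b = 2.4.
Solving gives a = −1.02669, b = 0.69752.
Gradient magnitude |∇z| = √(a² + b²) = √(1.05409 + 0.48653) = 1.24122.
True dip = arctan(1.24122) = 51.14°, dipping toward SE (azimuth ≈ 124°).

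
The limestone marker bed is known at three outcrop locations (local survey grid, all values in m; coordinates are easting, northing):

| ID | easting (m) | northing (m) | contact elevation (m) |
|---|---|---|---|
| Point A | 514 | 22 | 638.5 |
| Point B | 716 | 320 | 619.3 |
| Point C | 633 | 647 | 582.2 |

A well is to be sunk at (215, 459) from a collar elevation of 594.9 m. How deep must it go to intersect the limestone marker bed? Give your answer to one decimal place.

Two edge vectors: Point A→Point B = (202, 298, -19.2), Point A→Point C = (119, 625, -56.3).
Normal n = (Point A→Point B) × (Point A→Point C) = (-4777.4, 9087.8, 90788).
So ∂z/∂easting = −n_x/n_z = 0.05262 and ∂z/∂northing = −n_y/n_z = −0.10010.
Intercept c from Point A: 638.5 − 27.05 + 2.20 = 613.65.
At (215, 459): z_contact = 11.31 − 45.95 + 613.65 = 579.02 m.
Depth below ground = 594.9 − 579.02 = 15.9 m.

15.9 m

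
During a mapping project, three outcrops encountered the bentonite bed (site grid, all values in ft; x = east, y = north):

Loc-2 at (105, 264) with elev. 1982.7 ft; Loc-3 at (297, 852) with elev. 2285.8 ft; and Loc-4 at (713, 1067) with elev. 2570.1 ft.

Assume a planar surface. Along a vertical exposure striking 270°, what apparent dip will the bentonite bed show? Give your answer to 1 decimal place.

Two edge vectors: Loc-2→Loc-3 = (192, 588, 303.1), Loc-2→Loc-4 = (608, 803, 587.4).
Normal n = (Loc-2→Loc-3) × (Loc-2→Loc-4) = (102001.9, 71504, -203328).
So ∂z/∂x = −n_x/n_z = 0.50166 and ∂z/∂y = −n_y/n_z = 0.35167.
Unit vector along 270° is (sin 270°, cos 270°) = (-1.0000, -0.0000).
Slope in that direction = a·(-1.0000) + b·(-0.0000) = −0.50166.
Apparent dip = arctan|0.50166| = 26.6° (true dip is 31.5°, so apparent ≤ true as expected).

26.6°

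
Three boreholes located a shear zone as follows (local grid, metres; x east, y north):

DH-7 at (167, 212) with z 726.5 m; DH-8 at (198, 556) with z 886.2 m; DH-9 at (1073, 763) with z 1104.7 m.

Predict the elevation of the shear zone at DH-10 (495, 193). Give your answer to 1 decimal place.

Let the plane be z = a·x + b·y + c.
DH-8−DH-7: 31a + 344b = 159.7;  DH-9−DH-7: 906a + 551b = 378.2.
Solving gives a = 0.142935, b = 0.451363.
Then c = 726.5 − a·167 − b·212 = 606.94.
At (495, 193): z = 70.8 + 87.1 + 606.94 = 764.8 m.

764.8 m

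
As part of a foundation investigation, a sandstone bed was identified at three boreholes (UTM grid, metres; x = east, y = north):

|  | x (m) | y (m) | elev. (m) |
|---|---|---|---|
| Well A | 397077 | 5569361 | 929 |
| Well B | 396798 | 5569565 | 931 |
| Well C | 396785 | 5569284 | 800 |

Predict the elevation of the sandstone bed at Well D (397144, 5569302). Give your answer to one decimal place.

924.0 m

Let the plane be z = a·x + b·y + c.
Well B−Well A: −279a + 204b = 2;  Well C−Well A: −292a − 77b = −129.
Solving gives a = 0.322784420, b = 0.451259084.
Then c = 929 − a·397077 − b·5569361 = −2640466.01.
At (397144, 5569302): z = 128191.9 + 2513198.1 − 2640466.01 = 924.0 m.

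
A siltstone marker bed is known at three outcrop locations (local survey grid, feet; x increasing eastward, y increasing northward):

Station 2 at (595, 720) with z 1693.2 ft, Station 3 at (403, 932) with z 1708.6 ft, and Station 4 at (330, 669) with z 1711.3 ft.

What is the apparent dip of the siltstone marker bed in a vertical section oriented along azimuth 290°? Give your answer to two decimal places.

3.95°

Two edge vectors: Station 2→Station 3 = (-192, 212, 15.4), Station 2→Station 4 = (-265, -51, 18.1).
Normal n = (Station 2→Station 3) × (Station 2→Station 4) = (4622.6, -605.8, 65972).
So ∂z/∂x = −n_x/n_z = −0.07007 and ∂z/∂y = −n_y/n_z = 0.00918.
Unit vector along 290° is (sin 290°, cos 290°) = (-0.9397, 0.3420).
Slope in that direction = a·(-0.9397) + b·(0.3420) = 0.06898.
Apparent dip = arctan|0.06898| = 3.95° (true dip is 4.0°, so apparent ≤ true as expected).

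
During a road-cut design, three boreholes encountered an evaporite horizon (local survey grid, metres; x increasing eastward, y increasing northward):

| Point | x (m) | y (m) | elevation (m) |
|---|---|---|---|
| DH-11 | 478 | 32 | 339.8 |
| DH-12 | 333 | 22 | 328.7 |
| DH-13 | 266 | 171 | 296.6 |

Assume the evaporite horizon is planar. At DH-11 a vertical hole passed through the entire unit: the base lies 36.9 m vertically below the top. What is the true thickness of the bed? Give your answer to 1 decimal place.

Two edge vectors: DH-11→DH-12 = (-145, -10, -11.1), DH-11→DH-13 = (-212, 139, -43.2).
Normal n = (DH-11→DH-12) × (DH-11→DH-13) = (1974.9, -3910.8, -22275).
So ∂z/∂x = −n_x/n_z = 0.08866 and ∂z/∂y = −n_y/n_z = −0.17557.
|∇z| = √(a²+b²) = 0.19669, so dip δ = arctan(0.19669) = 11.13°.
True thickness = vertical thickness × cos δ = 36.9 × cos 11.13° = 36.2 m.

36.2 m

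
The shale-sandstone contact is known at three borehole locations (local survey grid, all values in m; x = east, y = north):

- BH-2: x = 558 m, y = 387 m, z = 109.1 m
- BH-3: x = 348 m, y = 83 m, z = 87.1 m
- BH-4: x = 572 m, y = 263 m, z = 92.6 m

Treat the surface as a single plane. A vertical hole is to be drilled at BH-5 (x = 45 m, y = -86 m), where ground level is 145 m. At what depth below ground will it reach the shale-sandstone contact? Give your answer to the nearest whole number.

Two edge vectors: BH-2→BH-3 = (-210, -304, -22), BH-2→BH-4 = (14, -124, -16.5).
Normal n = (BH-2→BH-3) × (BH-2→BH-4) = (2288, -3773, 30296).
So ∂z/∂x = −n_x/n_z = −0.07552 and ∂z/∂y = −n_y/n_z = 0.12454.
Intercept c from BH-2: 109.1 + 42.14 − 48.20 = 103.04.
At (45, -86): z_contact = −3.4 − 10.7 + 103.04 = 88.9 m.
Depth below ground = 145 − 88.9 = 56 m.

56 m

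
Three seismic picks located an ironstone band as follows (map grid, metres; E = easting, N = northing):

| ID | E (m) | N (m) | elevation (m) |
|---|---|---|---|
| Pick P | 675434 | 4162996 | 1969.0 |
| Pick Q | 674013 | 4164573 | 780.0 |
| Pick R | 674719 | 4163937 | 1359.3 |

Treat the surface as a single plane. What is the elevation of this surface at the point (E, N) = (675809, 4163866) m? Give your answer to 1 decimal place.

2183.1 m

Let the plane be z = a·E + b·N + c.
Pick Q−Pick P: −1421a + 1577b = −1189;  Pick R−Pick P: −715a + 941b = −609.7.
Solving gives a = 0.750704178, b = −0.077520205.
Then c = 1969 − a·675434 − b·4162996 = −182365.82.
At (675809, 4163866): z = 507332.6 − 322783.7 − 182365.82 = 2183.1 m.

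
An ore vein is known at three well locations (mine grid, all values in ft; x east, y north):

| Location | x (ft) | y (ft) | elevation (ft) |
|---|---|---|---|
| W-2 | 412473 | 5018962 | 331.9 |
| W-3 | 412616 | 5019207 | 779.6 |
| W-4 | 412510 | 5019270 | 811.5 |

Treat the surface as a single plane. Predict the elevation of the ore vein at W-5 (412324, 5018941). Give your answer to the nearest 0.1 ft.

213.8 ft

Let the plane be z = a·x + b·y + c.
W-3−W-2: 143a + 245b = 447.7;  W-4−W-2: 37a + 308b = 479.6.
Solving gives a = 0.582909746, b = 1.487117985.
Then c = 331.9 − a·412473 − b·5018962 = −7703891.29.
At (412324, 5018941): z = 240347.7 + 7463757.4 − 7703891.29 = 213.8 ft.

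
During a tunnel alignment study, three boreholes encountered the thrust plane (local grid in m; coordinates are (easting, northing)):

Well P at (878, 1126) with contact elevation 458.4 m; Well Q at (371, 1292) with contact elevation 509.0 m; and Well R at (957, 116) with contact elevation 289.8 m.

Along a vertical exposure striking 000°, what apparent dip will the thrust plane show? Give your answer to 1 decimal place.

Two edge vectors: Well P→Well Q = (-507, 166, 50.6), Well P→Well R = (79, -1010, -168.6).
Normal n = (Well P→Well Q) × (Well P→Well R) = (23118.4, -81482.8, 498956).
So ∂z/∂E = −n_x/n_z = −0.04633 and ∂z/∂N = −n_y/n_z = 0.16331.
Unit vector along 000° is (sin 0°, cos 0°) = (0.0000, 1.0000).
Slope in that direction = a·(0.0000) + b·(1.0000) = 0.16331.
Apparent dip = arctan|0.16331| = 9.3° (true dip is 9.6°, so apparent ≤ true as expected).

9.3°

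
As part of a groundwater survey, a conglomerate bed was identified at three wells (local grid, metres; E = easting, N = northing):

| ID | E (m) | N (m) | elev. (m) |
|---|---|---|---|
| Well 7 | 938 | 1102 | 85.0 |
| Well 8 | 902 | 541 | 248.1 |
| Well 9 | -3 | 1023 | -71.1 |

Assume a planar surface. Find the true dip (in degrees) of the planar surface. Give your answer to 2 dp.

Let the plane be z = a·E + b·N + c.
Well 8−Well 7: −36a − 561b = 163.1;  Well 9−Well 7: −941a − 79b = −156.1.
Solving gives a = 0.19133, b = −0.30301.
Gradient magnitude |∇z| = √(a² + b²) = √(0.03661 + 0.09181) = 0.35836.
True dip = arctan(0.35836) = 19.72°, dipping toward NNW (azimuth ≈ 328°).

19.72°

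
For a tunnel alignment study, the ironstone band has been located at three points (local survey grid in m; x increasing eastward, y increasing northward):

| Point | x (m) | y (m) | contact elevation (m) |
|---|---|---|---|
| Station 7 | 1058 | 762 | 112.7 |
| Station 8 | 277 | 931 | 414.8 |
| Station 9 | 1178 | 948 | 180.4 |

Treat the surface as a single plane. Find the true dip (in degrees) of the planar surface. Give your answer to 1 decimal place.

Let the plane be z = a·x + b·y + c.
Station 8−Station 7: −781a + 169b = 302.1;  Station 9−Station 7: 120a + 186b = 67.7.
Solving gives a = −0.27031, b = 0.53837.
Gradient magnitude |∇z| = √(a² + b²) = √(0.07307 + 0.28985) = 0.60243.
True dip = arctan(0.60243) = 31.1°, dipping toward SSE (azimuth ≈ 153°).

31.1°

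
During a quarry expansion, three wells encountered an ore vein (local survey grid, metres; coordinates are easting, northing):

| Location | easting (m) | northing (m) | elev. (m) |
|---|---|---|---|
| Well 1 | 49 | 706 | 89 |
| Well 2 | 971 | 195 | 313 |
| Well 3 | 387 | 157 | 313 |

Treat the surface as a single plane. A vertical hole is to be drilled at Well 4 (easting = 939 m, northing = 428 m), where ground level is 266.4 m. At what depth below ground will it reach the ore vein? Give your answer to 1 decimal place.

Let the plane be z = a·easting + b·northing + c.
Well 2−Well 1: 922a − 511b = 224;  Well 3−Well 1: 338a − 549b = 224.
Solving gives a = 0.02553, b = −0.39230.
Then c = 89 − a·49 − b·706 = 364.71.
At (939, 428): z_contact = 23.97 − 167.90 + 364.71 = 220.78 m.
Depth below ground = 266.4 − 220.78 = 45.6 m.

45.6 m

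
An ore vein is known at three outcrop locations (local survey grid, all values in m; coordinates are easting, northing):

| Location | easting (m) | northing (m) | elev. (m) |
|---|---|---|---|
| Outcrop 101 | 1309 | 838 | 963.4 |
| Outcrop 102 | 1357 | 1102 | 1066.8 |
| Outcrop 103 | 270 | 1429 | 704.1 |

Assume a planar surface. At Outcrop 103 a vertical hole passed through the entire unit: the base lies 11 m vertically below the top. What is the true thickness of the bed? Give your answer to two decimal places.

9.72 m

Let the plane be z = a·easting + b·northing + c.
Outcrop 102−Outcrop 101: 48a + 264b = 103.4;  Outcrop 103−Outcrop 101: −1039a + 591b = −259.3.
Solving gives a = 0.42808, b = 0.31383.
|∇z| = √(a²+b²) = 0.53080, so dip δ = arctan(0.53080) = 27.96°.
True thickness = vertical thickness × cos δ = 11 × cos 27.96° = 9.72 m.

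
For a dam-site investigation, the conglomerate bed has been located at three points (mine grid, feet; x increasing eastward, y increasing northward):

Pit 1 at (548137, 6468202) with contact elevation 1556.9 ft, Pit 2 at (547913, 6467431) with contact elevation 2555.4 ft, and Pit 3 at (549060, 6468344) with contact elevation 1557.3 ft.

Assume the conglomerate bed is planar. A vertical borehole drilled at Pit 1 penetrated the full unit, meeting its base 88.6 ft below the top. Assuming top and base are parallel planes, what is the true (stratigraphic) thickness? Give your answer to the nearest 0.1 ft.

Let the plane be z = a·x + b·y + c.
Pit 2−Pit 1: −224a − 771b = 998.5;  Pit 3−Pit 1: 923a + 142b = 0.4.
Solving gives a = 0.20902, b = −1.35580.
|∇z| = √(a²+b²) = 1.37181, so dip δ = arctan(1.37181) = 53.91°.
True thickness = vertical thickness × cos δ = 88.6 × cos 53.91° = 52.2 ft.

52.2 ft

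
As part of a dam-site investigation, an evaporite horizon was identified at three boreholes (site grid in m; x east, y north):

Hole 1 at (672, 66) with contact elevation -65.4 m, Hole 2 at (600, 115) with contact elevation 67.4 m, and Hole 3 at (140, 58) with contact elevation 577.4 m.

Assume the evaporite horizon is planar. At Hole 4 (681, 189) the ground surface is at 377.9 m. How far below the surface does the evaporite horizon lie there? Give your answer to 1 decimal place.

341.8 m

Two edge vectors: Hole 1→Hole 2 = (-72, 49, 132.8), Hole 1→Hole 3 = (-532, -8, 642.8).
Normal n = (Hole 1→Hole 2) × (Hole 1→Hole 3) = (32559.6, -24368, 26644).
So ∂z/∂x = −n_x/n_z = −1.22202 and ∂z/∂y = −n_y/n_z = 0.91458.
Intercept c from Hole 1: -65.4 + 821.20 − 60.36 = 695.44.
At (681, 189): z_contact = −832.20 + 172.86 + 695.44 = 36.09 m.
Depth below ground = 377.9 − 36.09 = 341.8 m.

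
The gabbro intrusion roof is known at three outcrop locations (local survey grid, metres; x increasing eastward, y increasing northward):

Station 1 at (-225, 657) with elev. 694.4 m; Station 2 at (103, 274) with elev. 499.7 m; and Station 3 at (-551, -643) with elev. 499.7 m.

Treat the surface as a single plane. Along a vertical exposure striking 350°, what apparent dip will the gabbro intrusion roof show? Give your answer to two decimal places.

Let the plane be z = a·x + b·y + c.
Station 2−Station 1: 328a − 383b = −194.7;  Station 3−Station 1: −326a − 1300b = −194.7.
Solving gives a = −0.32388, b = 0.23099.
Unit vector along 350° is (sin 350°, cos 350°) = (-0.1736, 0.9848).
Slope in that direction = a·(-0.1736) + b·(0.9848) = 0.28372.
Apparent dip = arctan|0.28372| = 15.84° (true dip is 21.7°, so apparent ≤ true as expected).

15.84°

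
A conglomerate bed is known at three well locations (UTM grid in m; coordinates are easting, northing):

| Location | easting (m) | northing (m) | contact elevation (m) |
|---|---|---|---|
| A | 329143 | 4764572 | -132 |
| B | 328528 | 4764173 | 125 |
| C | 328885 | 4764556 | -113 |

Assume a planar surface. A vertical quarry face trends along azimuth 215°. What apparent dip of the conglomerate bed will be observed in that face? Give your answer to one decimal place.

26.7°

Let the plane be z = a·easting + b·northing + c.
B−A: −615a − 399b = 257;  C−A: −258a − 16b = 19.
Solving gives a = −0.03726, b = −0.58668.
Unit vector along 215° is (sin 215°, cos 215°) = (-0.5736, -0.8192).
Slope in that direction = a·(-0.5736) + b·(-0.8192) = 0.50195.
Apparent dip = arctan|0.50195| = 26.7° (true dip is 30.4°, so apparent ≤ true as expected).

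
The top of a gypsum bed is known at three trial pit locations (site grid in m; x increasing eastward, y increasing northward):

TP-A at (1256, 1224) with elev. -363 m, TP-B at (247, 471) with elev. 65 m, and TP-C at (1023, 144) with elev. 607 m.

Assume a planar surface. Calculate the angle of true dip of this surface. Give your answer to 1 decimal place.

Let the plane be z = a·x + b·y + c.
TP-B−TP-A: −1009a − 753b = 428;  TP-C−TP-A: −233a − 1080b = 970.
Solving gives a = 0.29332, b = −0.96143.
Gradient magnitude |∇z| = √(a² + b²) = √(0.08603 + 0.92434) = 1.00518.
True dip = arctan(1.00518) = 45.1°, dipping toward NNW (azimuth ≈ 343°).

45.1°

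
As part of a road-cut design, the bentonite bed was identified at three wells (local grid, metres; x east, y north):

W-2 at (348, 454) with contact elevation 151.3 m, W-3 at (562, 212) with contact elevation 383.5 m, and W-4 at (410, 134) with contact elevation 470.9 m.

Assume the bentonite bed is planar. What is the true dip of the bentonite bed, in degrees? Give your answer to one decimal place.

45.3°

Let the plane be z = a·x + b·y + c.
W-3−W-2: 214a − 242b = 232.2;  W-4−W-2: 62a − 320b = 319.6.
Solving gives a = −0.05683, b = −1.00976.
Gradient magnitude |∇z| = √(a² + b²) = √(0.00323 + 1.01962) = 1.01136.
True dip = arctan(1.01136) = 45.3°, dipping toward N (azimuth ≈ 003°).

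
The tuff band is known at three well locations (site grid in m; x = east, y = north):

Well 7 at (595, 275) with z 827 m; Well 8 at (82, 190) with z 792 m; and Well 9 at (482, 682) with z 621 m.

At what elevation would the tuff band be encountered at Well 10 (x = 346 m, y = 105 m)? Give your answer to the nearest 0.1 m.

870.0 m

Two edge vectors: Well 7→Well 8 = (-513, -85, -35), Well 7→Well 9 = (-113, 407, -206).
Normal n = (Well 7→Well 8) × (Well 7→Well 9) = (31755, -101723, -218396).
So ∂z/∂x = −n_x/n_z = 0.14540 and ∂z/∂y = −n_y/n_z = −0.46577.
Intercept c from Well 7: 827 − 86.51 + 128.09 = 868.57.
At (346, 105): z = 50.3 − 48.9 + 868.57 = 870.0 m.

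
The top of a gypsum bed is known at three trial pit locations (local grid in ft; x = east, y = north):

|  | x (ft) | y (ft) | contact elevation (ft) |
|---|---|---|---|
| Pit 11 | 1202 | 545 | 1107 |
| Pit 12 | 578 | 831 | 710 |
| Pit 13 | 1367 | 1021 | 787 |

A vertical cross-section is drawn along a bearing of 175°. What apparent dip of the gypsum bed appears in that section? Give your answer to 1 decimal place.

Let the plane be z = a·x + b·y + c.
Pit 12−Pit 11: −624a + 286b = −397;  Pit 13−Pit 11: 165a + 476b = −320.
Solving gives a = 0.28311, b = −0.77041.
Unit vector along 175° is (sin 175°, cos 175°) = (0.0872, -0.9962).
Slope in that direction = a·(0.0872) + b·(-0.9962) = 0.79215.
Apparent dip = arctan|0.79215| = 38.4° (true dip is 39.4°, so apparent ≤ true as expected).

38.4°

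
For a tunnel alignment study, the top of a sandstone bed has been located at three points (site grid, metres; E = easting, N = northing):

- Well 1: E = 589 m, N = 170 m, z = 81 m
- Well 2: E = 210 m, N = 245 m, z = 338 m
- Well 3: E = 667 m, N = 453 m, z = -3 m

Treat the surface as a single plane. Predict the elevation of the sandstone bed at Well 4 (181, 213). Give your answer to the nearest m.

Two edge vectors: Well 1→Well 2 = (-379, 75, 257), Well 1→Well 3 = (78, 283, -84).
Normal n = (Well 1→Well 2) × (Well 1→Well 3) = (-79031, -11790, -113107).
So ∂z/∂E = −n_x/n_z = −0.69873 and ∂z/∂N = −n_y/n_z = −0.10424.
Intercept c from Well 1: 81 + 411.55 + 17.72 = 510.27.
At (181, 213): z = −126.5 − 22.2 + 510.27 = 361.6 m.

362 m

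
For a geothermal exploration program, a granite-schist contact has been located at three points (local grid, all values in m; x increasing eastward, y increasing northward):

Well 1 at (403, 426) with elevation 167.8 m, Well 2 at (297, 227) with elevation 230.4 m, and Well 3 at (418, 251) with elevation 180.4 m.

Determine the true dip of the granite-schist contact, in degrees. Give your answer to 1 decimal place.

Let the plane be z = a·x + b·y + c.
Well 2−Well 1: −106a − 199b = 62.6;  Well 3−Well 1: 15a − 175b = 12.6.
Solving gives a = −0.39227, b = −0.10562.
Gradient magnitude |∇z| = √(a² + b²) = √(0.15388 + 0.01116) = 0.40624.
True dip = arctan(0.40624) = 22.1°, dipping toward ENE (azimuth ≈ 075°).

22.1°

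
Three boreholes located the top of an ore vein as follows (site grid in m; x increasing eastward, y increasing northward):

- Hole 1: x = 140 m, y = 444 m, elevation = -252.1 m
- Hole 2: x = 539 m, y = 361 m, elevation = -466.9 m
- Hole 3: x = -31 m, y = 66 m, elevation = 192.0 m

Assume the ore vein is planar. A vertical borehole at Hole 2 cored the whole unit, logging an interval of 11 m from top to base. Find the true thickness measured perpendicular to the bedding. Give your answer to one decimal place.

7.4 m

Let the plane be z = a·x + b·y + c.
Hole 2−Hole 1: 399a − 83b = −214.8;  Hole 3−Hole 1: −171a − 378b = 444.1.
Solving gives a = −0.71542, b = −0.85123.
|∇z| = √(a²+b²) = 1.11194, so dip δ = arctan(1.11194) = 48.03°.
True thickness = vertical thickness × cos δ = 11 × cos 48.03° = 7.4 m.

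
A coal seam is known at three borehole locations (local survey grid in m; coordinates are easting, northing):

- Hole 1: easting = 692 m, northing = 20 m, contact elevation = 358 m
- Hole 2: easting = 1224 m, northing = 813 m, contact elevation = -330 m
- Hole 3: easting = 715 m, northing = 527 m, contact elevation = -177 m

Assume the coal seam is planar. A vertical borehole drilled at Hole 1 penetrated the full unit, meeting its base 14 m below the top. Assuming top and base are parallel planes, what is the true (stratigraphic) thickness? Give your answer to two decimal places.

9.37 m

Let the plane be z = a·easting + b·northing + c.
Hole 2−Hole 1: 532a + 793b = −688;  Hole 3−Hole 1: 23a + 507b = −535.
Solving gives a = 0.29997, b = −1.06884.
|∇z| = √(a²+b²) = 1.11013, so dip δ = arctan(1.11013) = 47.99°.
True thickness = vertical thickness × cos δ = 14 × cos 47.99° = 9.37 m.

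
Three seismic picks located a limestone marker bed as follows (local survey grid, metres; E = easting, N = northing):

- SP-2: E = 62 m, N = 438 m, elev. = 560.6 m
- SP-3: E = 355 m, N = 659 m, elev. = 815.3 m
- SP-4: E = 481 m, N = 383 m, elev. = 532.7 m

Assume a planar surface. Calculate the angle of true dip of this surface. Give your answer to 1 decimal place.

46.6°

Two edge vectors: SP-2→SP-3 = (293, 221, 254.7), SP-2→SP-4 = (419, -55, -27.9).
Normal n = (SP-2→SP-3) × (SP-2→SP-4) = (7842.6, 114894, -108714).
So ∂z/∂E = −n_x/n_z = 0.07214 and ∂z/∂N = −n_y/n_z = 1.05685.
Gradient magnitude |∇z| = √(a² + b²) = √(0.00520 + 1.11692) = 1.05931.
True dip = arctan(1.05931) = 46.6°, dipping toward S (azimuth ≈ 184°).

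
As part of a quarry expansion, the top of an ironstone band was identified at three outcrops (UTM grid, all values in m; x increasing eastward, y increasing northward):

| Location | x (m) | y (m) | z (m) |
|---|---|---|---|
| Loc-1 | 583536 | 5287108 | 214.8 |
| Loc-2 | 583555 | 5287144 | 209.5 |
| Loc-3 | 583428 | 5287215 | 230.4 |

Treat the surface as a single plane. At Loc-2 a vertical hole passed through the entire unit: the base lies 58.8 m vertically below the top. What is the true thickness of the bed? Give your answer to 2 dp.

57.70 m

Let the plane be z = a·x + b·y + c.
Loc-2−Loc-1: 19a + 36b = −5.3;  Loc-3−Loc-1: −108a + 107b = 15.6.
Solving gives a = −0.19063, b = −0.04661.
|∇z| = √(a²+b²) = 0.19624, so dip δ = arctan(0.19624) = 11.10°.
True thickness = vertical thickness × cos δ = 58.8 × cos 11.10° = 57.70 m.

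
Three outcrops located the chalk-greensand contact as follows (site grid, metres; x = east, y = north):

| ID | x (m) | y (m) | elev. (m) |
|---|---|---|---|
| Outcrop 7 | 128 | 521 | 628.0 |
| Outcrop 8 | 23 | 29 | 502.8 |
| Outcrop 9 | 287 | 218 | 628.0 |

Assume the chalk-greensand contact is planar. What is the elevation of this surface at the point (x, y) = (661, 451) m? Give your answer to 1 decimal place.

799.1 m

Let the plane be z = a·x + b·y + c.
Outcrop 8−Outcrop 7: −105a − 492b = −125.2;  Outcrop 9−Outcrop 7: 159a − 303b = 0.
Solving gives a = 0.34473, b = 0.18090.
Then c = 628 − a·128 − b·521 = 489.63.
At (661, 451): z = 227.9 + 81.6 + 489.63 = 799.1 m.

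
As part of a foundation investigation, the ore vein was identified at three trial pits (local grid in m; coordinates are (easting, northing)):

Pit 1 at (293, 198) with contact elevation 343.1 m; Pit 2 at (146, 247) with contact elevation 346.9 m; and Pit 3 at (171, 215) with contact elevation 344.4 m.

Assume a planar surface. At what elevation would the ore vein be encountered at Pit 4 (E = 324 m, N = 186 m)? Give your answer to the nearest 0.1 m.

Let the plane be z = a·E + b·N + c.
Pit 2−Pit 1: −147a + 49b = 3.8;  Pit 3−Pit 1: −122a + 17b = 1.3.
Solving gives a = 0.00026, b = 0.07833.
Then c = 343.1 − a·293 − b·198 = 327.52.
At (324, 186): z = 0.1 + 14.6 + 327.52 = 342.2 m.

342.2 m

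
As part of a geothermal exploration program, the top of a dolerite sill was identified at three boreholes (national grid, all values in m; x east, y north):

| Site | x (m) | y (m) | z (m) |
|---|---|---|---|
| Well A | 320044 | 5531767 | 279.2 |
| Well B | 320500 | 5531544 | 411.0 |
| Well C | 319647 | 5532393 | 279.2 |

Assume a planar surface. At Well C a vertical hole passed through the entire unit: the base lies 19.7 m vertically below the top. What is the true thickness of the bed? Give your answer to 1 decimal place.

17.6 m

Let the plane be z = a·x + b·y + c.
Well B−Well A: 456a − 223b = 131.8;  Well C−Well A: −397a + 626b = 0.
Solving gives a = 0.41898, b = 0.26571.
|∇z| = √(a²+b²) = 0.49613, so dip δ = arctan(0.49613) = 26.39°.
True thickness = vertical thickness × cos δ = 19.7 × cos 26.39° = 17.6 m.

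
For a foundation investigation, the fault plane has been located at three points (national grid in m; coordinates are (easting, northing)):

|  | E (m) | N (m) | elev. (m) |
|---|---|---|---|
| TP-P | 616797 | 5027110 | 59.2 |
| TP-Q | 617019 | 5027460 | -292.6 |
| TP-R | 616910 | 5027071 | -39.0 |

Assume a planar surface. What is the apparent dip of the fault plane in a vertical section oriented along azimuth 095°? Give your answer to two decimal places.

43.87°

Let the plane be z = a·E + b·N + c.
TP-Q−TP-P: 222a + 350b = −351.8;  TP-R−TP-P: 113a − 39b = −98.2.
Solving gives a = −0.99756, b = −0.37241.
Unit vector along 095° is (sin 95°, cos 95°) = (0.9962, -0.0872).
Slope in that direction = a·(0.9962) + b·(-0.0872) = −0.96130.
Apparent dip = arctan|0.96130| = 43.87° (true dip is 46.8°, so apparent ≤ true as expected).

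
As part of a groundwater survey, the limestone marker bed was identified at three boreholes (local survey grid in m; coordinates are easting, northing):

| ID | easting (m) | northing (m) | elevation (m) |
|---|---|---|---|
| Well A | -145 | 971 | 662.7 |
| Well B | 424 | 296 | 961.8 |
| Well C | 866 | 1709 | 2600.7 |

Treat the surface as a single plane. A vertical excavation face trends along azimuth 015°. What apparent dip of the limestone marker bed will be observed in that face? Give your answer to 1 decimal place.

Let the plane be z = a·easting + b·northing + c.
Well B−Well A: 569a − 675b = 299.1;  Well C−Well A: 1011a + 738b = 1938.
Solving gives a = 1.38694, b = 0.72603.
Unit vector along 015° is (sin 15°, cos 15°) = (0.2588, 0.9659).
Slope in that direction = a·(0.2588) + b·(0.9659) = 1.06025.
Apparent dip = arctan|1.06025| = 46.7° (true dip is 57.4°, so apparent ≤ true as expected).

46.7°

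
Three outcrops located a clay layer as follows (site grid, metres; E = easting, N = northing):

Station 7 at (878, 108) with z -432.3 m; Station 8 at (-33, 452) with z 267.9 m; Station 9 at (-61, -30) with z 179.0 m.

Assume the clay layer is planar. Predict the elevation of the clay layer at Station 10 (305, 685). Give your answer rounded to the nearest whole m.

Two edge vectors: Station 7→Station 8 = (-911, 344, 700.2), Station 7→Station 9 = (-939, -138, 611.3).
Normal n = (Station 7→Station 8) × (Station 7→Station 9) = (306914.8, -100593.5, 448734).
So ∂z/∂E = −n_x/n_z = −0.68396 and ∂z/∂N = −n_y/n_z = 0.22417.
Intercept c from Station 7: -432.3 + 600.51 − 24.21 = 144.00.
At (305, 685): z = −208.6 + 153.6 + 144.00 = 89.0 m.

89 m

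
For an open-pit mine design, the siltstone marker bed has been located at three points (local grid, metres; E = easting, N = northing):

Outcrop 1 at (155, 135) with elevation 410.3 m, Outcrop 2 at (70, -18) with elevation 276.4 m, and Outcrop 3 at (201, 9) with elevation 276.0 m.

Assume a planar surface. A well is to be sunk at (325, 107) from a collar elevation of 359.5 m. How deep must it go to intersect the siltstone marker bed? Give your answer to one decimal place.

12.1 m

Two edge vectors: Outcrop 1→Outcrop 2 = (-85, -153, -133.9), Outcrop 1→Outcrop 3 = (46, -126, -134.3).
Normal n = (Outcrop 1→Outcrop 2) × (Outcrop 1→Outcrop 3) = (3676.5, -17574.9, 17748).
So ∂z/∂E = −n_x/n_z = −0.20715 and ∂z/∂N = −n_y/n_z = 0.99025.
Intercept c from Outcrop 1: 410.3 + 32.11 − 133.68 = 308.72.
At (325, 107): z_contact = −67.32 + 105.96 + 308.72 = 347.36 m.
Depth below ground = 359.5 − 347.36 = 12.1 m.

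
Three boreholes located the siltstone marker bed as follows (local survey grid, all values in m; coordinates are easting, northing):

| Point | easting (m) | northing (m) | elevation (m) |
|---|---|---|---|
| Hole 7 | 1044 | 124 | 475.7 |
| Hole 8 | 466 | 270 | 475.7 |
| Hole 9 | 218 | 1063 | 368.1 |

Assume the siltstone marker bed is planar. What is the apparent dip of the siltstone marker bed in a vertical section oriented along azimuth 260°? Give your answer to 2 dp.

Two edge vectors: Hole 7→Hole 8 = (-578, 146, 0), Hole 7→Hole 9 = (-826, 939, -107.6).
Normal n = (Hole 7→Hole 8) × (Hole 7→Hole 9) = (-15709.6, -62192.8, -422146).
So ∂z/∂easting = −n_x/n_z = −0.03721 and ∂z/∂northing = −n_y/n_z = −0.14733.
Unit vector along 260° is (sin 260°, cos 260°) = (-0.9848, -0.1736).
Slope in that direction = a·(-0.9848) + b·(-0.1736) = 0.06223.
Apparent dip = arctan|0.06223| = 3.56° (true dip is 8.6°, so apparent ≤ true as expected).

3.56°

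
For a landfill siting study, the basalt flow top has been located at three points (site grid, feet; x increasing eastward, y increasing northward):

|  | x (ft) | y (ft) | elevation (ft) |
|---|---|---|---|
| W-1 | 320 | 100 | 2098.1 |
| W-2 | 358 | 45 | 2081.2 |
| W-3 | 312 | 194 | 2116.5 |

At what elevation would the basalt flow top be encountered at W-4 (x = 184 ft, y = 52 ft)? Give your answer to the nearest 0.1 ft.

2114.5 ft

Two edge vectors: W-1→W-2 = (38, -55, -16.9), W-1→W-3 = (-8, 94, 18.4).
Normal n = (W-1→W-2) × (W-1→W-3) = (576.6, -564, 3132).
So ∂z/∂x = −n_x/n_z = −0.18410 and ∂z/∂y = −n_y/n_z = 0.18008.
Intercept c from W-1: 2098.1 + 58.91 − 18.01 = 2139.00.
At (184, 52): z = −33.9 + 9.4 + 2139.00 = 2114.5 ft.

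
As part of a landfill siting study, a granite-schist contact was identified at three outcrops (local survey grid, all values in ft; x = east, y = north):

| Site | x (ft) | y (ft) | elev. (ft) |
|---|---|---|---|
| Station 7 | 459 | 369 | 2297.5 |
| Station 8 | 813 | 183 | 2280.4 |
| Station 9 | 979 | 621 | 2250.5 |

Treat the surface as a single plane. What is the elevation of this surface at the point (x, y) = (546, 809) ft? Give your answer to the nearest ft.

2273 ft

Two edge vectors: Station 7→Station 8 = (354, -186, -17.1), Station 7→Station 9 = (520, 252, -47).
Normal n = (Station 7→Station 8) × (Station 7→Station 9) = (13051.2, 7746, 185928).
So ∂z/∂x = −n_x/n_z = −0.07019 and ∂z/∂y = −n_y/n_z = −0.04166.
Intercept c from Station 7: 2297.5 + 32.22 + 15.37 = 2345.09.
At (546, 809): z = −38.3 − 33.7 + 2345.09 = 2273.1 ft.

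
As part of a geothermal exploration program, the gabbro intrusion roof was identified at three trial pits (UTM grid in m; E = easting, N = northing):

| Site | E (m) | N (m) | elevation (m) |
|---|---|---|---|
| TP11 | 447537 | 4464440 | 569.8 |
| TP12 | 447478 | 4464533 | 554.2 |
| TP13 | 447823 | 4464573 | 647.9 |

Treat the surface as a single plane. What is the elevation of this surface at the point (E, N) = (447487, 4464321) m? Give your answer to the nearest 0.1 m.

Let the plane be z = a·E + b·N + c.
TP12−TP11: −59a + 93b = −15.6;  TP13−TP11: 286a + 133b = 78.1.
Solving gives a = 0.271101756, b = 0.004247351.
Then c = 569.8 − a·447537 − b·4464440 = −139720.31.
At (447487, 4464321): z = 121314.5 + 18961.5 − 139720.31 = 555.7 m.

555.7 m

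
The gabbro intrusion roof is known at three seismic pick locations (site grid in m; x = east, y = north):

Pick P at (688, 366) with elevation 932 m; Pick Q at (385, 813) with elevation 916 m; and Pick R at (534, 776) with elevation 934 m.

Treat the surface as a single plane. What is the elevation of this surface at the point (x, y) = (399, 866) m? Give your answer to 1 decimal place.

920.8 m

Let the plane be z = a·x + b·y + c.
Pick Q−Pick P: −303a + 447b = −16;  Pick R−Pick P: −154a + 410b = 2.
Solving gives a = 0.13457, b = 0.05542.
Then c = 932 − a·688 − b·366 = 819.13.
At (399, 866): z = 53.7 + 48.0 + 819.13 = 920.8 m.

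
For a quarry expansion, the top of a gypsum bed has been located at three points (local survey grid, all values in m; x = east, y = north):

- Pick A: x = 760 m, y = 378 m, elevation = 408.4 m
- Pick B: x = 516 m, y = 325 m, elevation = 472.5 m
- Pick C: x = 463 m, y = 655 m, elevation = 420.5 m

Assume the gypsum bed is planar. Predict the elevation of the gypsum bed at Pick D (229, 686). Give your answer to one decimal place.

Let the plane be z = a·x + b·y + c.
Pick B−Pick A: −244a − 53b = 64.1;  Pick C−Pick A: −297a + 277b = 12.1.
Solving gives a = −0.22078, b = −0.19303.
Then c = 408.4 − a·760 − b·378 = 649.16.
At (229, 686): z = −50.6 − 132.4 + 649.16 = 466.2 m.

466.2 m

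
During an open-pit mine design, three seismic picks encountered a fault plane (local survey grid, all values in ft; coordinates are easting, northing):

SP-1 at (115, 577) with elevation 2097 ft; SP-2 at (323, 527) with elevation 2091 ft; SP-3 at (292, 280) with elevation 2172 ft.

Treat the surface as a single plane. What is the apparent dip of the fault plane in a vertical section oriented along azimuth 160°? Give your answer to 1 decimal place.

14.6°

Let the plane be z = a·easting + b·northing + c.
SP-2−SP-1: 208a − 50b = −6;  SP-3−SP-1: 177a − 297b = 75.
Solving gives a = −0.10452, b = −0.31482.
Unit vector along 160° is (sin 160°, cos 160°) = (0.3420, -0.9397).
Slope in that direction = a·(0.3420) + b·(-0.9397) = 0.26008.
Apparent dip = arctan|0.26008| = 14.6° (true dip is 18.4°, so apparent ≤ true as expected).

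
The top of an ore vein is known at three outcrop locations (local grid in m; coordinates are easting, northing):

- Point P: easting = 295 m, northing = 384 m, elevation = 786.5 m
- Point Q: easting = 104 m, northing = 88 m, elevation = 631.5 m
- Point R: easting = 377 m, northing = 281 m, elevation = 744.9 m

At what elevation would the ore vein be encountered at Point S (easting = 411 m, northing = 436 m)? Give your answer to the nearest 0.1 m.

820.6 m

Two edge vectors: Point P→Point Q = (-191, -296, -155), Point P→Point R = (82, -103, -41.6).
Normal n = (Point P→Point Q) × (Point P→Point R) = (-3651.4, -20655.6, 43945).
So ∂z/∂easting = −n_x/n_z = 0.08309 and ∂z/∂northing = −n_y/n_z = 0.47003.
Intercept c from Point P: 786.5 − 24.51 − 180.49 = 581.50.
At (411, 436): z = 34.2 + 204.9 + 581.50 = 820.6 m.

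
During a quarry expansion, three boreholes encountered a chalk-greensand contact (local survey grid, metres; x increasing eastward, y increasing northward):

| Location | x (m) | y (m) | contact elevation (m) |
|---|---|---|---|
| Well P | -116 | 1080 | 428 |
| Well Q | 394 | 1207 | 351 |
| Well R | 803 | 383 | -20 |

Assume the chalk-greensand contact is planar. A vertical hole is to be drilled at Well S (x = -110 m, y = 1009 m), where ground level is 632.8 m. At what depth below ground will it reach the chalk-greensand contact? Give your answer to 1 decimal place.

Let the plane be z = a·x + b·y + c.
Well Q−Well P: 510a + 127b = −77;  Well R−Well P: 919a − 697b = −448.
Solving gives a = −0.234157, b = 0.334017.
Then c = 428 − a·-116 − b·1080 = 40.10.
At (-110, 1009): z_contact = 25.76 + 337.02 + 40.10 = 402.88 m.
Depth below ground = 632.8 − 402.88 = 229.9 m.

229.9 m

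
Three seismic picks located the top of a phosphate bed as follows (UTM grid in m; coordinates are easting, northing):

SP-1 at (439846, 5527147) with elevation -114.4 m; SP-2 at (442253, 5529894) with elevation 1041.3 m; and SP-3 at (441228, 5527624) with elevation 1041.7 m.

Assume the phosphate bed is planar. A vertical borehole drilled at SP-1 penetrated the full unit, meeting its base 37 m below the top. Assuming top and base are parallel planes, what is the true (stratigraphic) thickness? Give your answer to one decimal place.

25.0 m

Let the plane be z = a·easting + b·northing + c.
SP-2−SP-1: 2407a + 2747b = 1155.7;  SP-3−SP-1: 1382a + 477b = 1156.1.
Solving gives a = 0.99106, b = −0.44768.
|∇z| = √(a²+b²) = 1.08748, so dip δ = arctan(1.08748) = 47.40°.
True thickness = vertical thickness × cos δ = 37 × cos 47.40° = 25.0 m.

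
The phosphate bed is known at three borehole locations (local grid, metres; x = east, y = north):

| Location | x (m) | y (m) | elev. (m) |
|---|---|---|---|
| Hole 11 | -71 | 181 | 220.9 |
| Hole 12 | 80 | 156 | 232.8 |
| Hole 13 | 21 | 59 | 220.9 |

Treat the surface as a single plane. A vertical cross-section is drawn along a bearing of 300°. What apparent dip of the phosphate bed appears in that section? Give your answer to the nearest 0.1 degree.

2.5°

Two edge vectors: Hole 11→Hole 12 = (151, -25, 11.9), Hole 11→Hole 13 = (92, -122, 0).
Normal n = (Hole 11→Hole 12) × (Hole 11→Hole 13) = (1451.8, 1094.8, -16122).
So ∂z/∂x = −n_x/n_z = 0.09005 and ∂z/∂y = −n_y/n_z = 0.06791.
Unit vector along 300° is (sin 300°, cos 300°) = (-0.8660, 0.5000).
Slope in that direction = a·(-0.8660) + b·(0.5000) = −0.04403.
Apparent dip = arctan|0.04403| = 2.5° (true dip is 6.4°, so apparent ≤ true as expected).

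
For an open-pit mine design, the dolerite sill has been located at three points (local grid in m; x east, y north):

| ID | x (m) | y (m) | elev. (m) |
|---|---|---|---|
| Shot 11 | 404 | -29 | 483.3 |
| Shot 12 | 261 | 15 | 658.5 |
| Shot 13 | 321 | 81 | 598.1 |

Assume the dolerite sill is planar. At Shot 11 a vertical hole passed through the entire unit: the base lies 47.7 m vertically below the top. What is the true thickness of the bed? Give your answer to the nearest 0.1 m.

Let the plane be z = a·x + b·y + c.
Shot 12−Shot 11: −143a + 44b = 175.2;  Shot 13−Shot 11: −83a + 110b = 114.8.
Solving gives a = −1.17741, b = 0.15522.
|∇z| = √(a²+b²) = 1.18760, so dip δ = arctan(1.18760) = 49.90°.
True thickness = vertical thickness × cos δ = 47.7 × cos 49.90° = 30.7 m.

30.7 m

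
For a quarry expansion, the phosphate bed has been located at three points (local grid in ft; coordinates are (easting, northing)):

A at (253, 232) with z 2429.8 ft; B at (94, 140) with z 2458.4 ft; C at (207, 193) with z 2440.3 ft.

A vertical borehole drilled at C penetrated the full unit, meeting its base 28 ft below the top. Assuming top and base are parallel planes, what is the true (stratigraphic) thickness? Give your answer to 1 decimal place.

27.5 ft

Two edge vectors: A→B = (-159, -92, 28.6), A→C = (-46, -39, 10.5).
Normal n = (A→B) × (A→C) = (149.4, 353.9, 1969).
So ∂z/∂E = −n_x/n_z = −0.07588 and ∂z/∂N = −n_y/n_z = −0.17974.
|∇z| = √(a²+b²) = 0.19510, so dip δ = arctan(0.19510) = 11.04°.
True thickness = vertical thickness × cos δ = 28 × cos 11.04° = 27.5 ft.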